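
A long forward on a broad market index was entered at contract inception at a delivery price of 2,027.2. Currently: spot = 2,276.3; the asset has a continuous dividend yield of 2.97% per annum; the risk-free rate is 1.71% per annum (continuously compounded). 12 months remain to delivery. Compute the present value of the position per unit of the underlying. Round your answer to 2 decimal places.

Current fair forward for the remaining 12 months: F = S·e^((r − q)·T), (r − q) = 0.0171 − 0.0297 = -0.0126
F = 2276.3 · e^(-0.0126 × 12/12) = 2276.3 × 0.98747905 = 2247.7986
Value of long forward = (F − K)·e^(−rT) = (2247.7986 − 2027.2) · e^(−0.0171·12/12)
= 220.5986 × 0.98304538 = 216.86

216.86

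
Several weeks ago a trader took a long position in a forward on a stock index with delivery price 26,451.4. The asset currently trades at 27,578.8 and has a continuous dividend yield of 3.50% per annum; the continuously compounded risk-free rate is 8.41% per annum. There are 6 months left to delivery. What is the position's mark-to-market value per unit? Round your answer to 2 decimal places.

1738.19

Current fair forward for the remaining 6 months: F = S·e^((r − q)·T), (r − q) = 0.0841 − 0.0350 = 0.0491
F = 27578.8 · e^(0.0491 × 6/12) = 27578.8 × 1.02485383 = 28264.2388
Value of long forward = (F − K)·e^(−rT) = (28264.2388 − 26451.4) · e^(−0.0841·6/12)
= 1812.8388 × 0.95882184 = 1738.19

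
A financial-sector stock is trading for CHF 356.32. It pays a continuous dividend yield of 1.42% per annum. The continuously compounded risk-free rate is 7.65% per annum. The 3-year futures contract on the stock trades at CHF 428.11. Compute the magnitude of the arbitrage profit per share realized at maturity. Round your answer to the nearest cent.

CHF 1.44 per share

Fair futures: F* = S·e^(carry·T), with carry = (r − q) = 0.0765 − 0.0142 = 0.0623
F* = 356.32 · e^(0.0623 × 3) = 356.32 · e^0.186900 = 356.32 × 1.205507 = CHF 429.5463
Market CHF 428.11 < fair CHF 429.5463: forward underpriced → reverse cash-and-carry (short spot, go long the forward).
At maturity, profit = |F_mkt − F*| = |428.11 − 429.5463| = CHF 1.44 per share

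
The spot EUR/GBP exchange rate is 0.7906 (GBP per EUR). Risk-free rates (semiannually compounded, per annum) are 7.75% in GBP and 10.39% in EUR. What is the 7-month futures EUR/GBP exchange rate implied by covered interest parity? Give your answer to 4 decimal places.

0.7790

By covered interest parity, F = S · (1+r_GBP/2)^(2T) / (1+r_EUR/2)^(2T)
= 0.7906 × 1.045353 / 1.060867 = 0.7906 × 0.985376
F = 0.7790 GBP per EUR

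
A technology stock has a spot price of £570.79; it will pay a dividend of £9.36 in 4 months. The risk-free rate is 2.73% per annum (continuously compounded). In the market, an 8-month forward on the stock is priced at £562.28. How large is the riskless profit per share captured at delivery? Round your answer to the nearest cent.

£9.55 per share

PV(dividends) I = 9.36·e^(−0.0273·4/12) = 9.2752
Fair forward F* = (S − I)·e^(rT) = (570.79 − 9.2752)·e^0.018200 = 561.5148 × 1.018367 = 571.8281
Market £562.28 < fair 571.8281: forward underpriced → reverse cash-and-carry (short the stock, invest proceeds at r, pay the dividends, go long the forward).
Profit at T = |F_mkt − F*| = |562.28 − 571.8281| = £9.55 per share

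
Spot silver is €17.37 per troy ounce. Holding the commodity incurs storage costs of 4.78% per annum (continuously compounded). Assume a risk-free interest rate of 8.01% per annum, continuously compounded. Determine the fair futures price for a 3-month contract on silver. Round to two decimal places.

€17.93 per troy ounce

Net carry = r + u − y = 0.0801 + 0.0478 − 0.0000 = 0.1279
F = S·e^((r+u−y)T) = 17.37 · e^(0.1279 × 3/12) = 17.37 · e^0.031975
= 17.37 × 1.032492 = €17.93 per troy ounce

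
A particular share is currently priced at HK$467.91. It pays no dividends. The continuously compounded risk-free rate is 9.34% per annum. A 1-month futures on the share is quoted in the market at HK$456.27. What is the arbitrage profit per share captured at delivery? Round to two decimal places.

HK$15.30 per share

Fair futures: F* = S·e^(carry·T), with carry = r = 0.0934
F* = 467.91 · e^(0.0934 × 1/12) = 467.91 · e^0.007783 = 467.91 × 1.007813 = HK$471.5658
Market HK$456.27 < fair HK$471.5658: forward underpriced → reverse cash-and-carry (short spot, go long the forward).
At maturity, profit = |F_mkt − F*| = |456.27 − 471.5658| = HK$15.30 per share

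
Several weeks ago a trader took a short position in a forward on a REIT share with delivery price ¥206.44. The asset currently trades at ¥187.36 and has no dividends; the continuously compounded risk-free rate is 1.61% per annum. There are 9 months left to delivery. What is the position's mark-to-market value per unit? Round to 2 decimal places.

Current fair forward for the remaining 9 months: F = S·e^(r·T), r = 0.0161
F = 187.36 · e^(0.0161 × 9/12) = 187.36 × 1.012148 = 189.6360
Value of long forward = (F − K)·e^(−rT) = (189.6360 − 206.44) · e^(−0.0161·9/12)
= -16.8040 × 0.987998 = -16.60
Short position value = −(long value) = ¥16.60

¥16.60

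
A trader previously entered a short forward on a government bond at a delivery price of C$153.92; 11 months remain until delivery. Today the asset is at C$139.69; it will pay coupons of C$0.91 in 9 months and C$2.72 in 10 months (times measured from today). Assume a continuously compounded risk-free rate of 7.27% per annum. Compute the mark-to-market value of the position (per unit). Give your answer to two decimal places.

C$7.73

PV(remaining coupons) I = 0.91·e^(−0.0727·9/12) + 2.72·e^(−0.0727·10/12) = 3.4218
Current forward F = (S − I)·e^(rT) = (139.69 − 3.4218)·e^(0.0727·11/12) = 136.2682 × 1.068912 = 145.6587
Value (long) = (F − K)·e^(−rT) = (145.6587 − 153.92) × 0.935530 = -7.7287
Short position value = −(long value) = C$7.73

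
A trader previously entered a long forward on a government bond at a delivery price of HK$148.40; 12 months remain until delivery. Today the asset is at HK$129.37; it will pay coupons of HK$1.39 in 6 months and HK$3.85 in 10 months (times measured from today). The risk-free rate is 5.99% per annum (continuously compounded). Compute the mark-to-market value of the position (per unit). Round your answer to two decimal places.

-HK$15.41

PV(remaining coupons) I = 1.39·e^(−0.0599·6/12) + 3.85·e^(−0.0599·10/12) = 5.0115
Current forward F = (S − I)·e^(rT) = (129.37 − 5.0115)·e^(0.0599·12/12) = 124.3585 × 1.061730 = 132.0352
Value (long) = (F − K)·e^(−rT) = (132.0352 − 148.40) × 0.941859 = -15.4133
Value = -HK$15.41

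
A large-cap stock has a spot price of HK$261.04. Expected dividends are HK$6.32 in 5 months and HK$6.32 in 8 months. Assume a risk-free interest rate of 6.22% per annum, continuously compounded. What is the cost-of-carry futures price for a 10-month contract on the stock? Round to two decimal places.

PV(dividends) I = 6.32·e^(−0.0622·5/12) + 6.32·e^(−0.0622·8/12)
I = 6.1583 + 6.0633 = 12.2216
F = (S − I)·e^(rT) = (261.04 − 12.2216) · e^(0.0622·10/12)
= 248.8184 · e^0.051833 = 248.8184 × 1.053200 = HK$262.06

HK$262.06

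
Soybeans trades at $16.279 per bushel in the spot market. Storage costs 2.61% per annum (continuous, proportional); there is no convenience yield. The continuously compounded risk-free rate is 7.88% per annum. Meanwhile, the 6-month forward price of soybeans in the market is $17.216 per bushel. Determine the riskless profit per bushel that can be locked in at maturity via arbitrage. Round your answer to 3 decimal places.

Fair forward: F* = S·e^(carry·T), with carry = (r + u) = 0.0788 + 0.0261 = 0.1049
F* = 16.279 · e^(0.1049 × 6/12) = 16.279 · e^0.052450 = 16.279 × 1.053850 = $17.1556
Market $17.216 > fair $17.1556: forward overpriced → cash-and-carry (buy spot, short the forward).
At maturity, profit = |F_mkt − F*| = |17.216 − 17.1556| = $0.060 per bushel

$0.060 per bushel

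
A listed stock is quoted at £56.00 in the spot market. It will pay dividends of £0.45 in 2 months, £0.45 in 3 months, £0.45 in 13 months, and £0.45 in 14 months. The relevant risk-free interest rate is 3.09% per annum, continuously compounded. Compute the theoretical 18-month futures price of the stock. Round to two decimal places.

PV(dividends) I = 0.45·e^(−0.0309·2/12) + 0.45·e^(−0.0309·3/12) + 0.45·e^(−0.0309·13/12) + 0.45·e^(−0.0309·14/12)
I = 0.4477 + 0.4465 + 0.4352 + 0.4341 = 1.7635
F = (S − I)·e^(rT) = (56.00 − 1.7635) · e^(0.0309·18/12)
= 54.2365 · e^0.046350 = 54.2365 × 1.047441 = £56.81

£56.81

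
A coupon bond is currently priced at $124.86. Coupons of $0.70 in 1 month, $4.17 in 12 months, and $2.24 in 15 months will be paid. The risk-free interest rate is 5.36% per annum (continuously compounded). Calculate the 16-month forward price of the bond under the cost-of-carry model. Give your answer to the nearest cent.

$126.87

PV(coupons) I = 0.70·e^(−0.0536·1/12) + 4.17·e^(−0.0536·12/12) + 2.24·e^(−0.0536·15/12)
I = 0.6969 + 3.9524 + 2.0948 = 6.7441
F = (S − I)·e^(rT) = (124.86 − 6.7441) · e^(0.0536·16/12)
= 118.1159 · e^0.071467 = 118.1159 × 1.074083 = $126.87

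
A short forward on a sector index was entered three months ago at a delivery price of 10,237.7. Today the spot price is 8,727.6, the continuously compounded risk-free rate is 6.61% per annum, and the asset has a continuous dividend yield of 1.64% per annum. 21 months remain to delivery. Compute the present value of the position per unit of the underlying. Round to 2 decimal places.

638.70

Current fair forward for the remaining 21 months: F = S·e^((r − q)·T), (r − q) = 0.0661 − 0.0164 = 0.0497
F = 8727.6 · e^(0.0497 × 21/12) = 8727.6 × 1.09086941 = 9520.6719
Value of long forward = (F − K)·e^(−rT) = (9520.6719 − 10237.7) · e^(−0.0661·21/12)
= -717.0281 × 0.89076467 = -638.70
Short position value = −(long value) = 638.70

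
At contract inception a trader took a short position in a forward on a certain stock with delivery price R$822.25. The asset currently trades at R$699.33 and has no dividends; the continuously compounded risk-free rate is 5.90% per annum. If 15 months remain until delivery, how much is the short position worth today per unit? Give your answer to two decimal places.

R$64.46

Current fair forward for the remaining 15 months: F = S·e^(r·T), r = 0.0590
F = 699.33 · e^(0.0590 × 15/12) = 699.33 × 1.076538 = 752.8553
Value of long forward = (F − K)·e^(−rT) = (752.8553 − 822.25) · e^(−0.0590·15/12)
= -69.3947 × 0.928904 = -64.46
Short position value = −(long value) = R$64.46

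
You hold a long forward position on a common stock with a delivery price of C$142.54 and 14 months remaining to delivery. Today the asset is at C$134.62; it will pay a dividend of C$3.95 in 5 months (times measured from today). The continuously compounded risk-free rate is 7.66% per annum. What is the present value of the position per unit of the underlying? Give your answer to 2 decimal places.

PV(remaining dividends) I = 3.95·e^(−0.0766·5/12) = 3.8259
Current forward F = (S − I)·e^(rT) = (134.62 − 3.8259)·e^(0.0766·14/12) = 130.7941 × 1.093482 = 143.0210
Value (long) = (F − K)·e^(−rT) = (143.0210 − 142.54) × 0.914510 = 0.4399
Value = C$0.44

C$0.44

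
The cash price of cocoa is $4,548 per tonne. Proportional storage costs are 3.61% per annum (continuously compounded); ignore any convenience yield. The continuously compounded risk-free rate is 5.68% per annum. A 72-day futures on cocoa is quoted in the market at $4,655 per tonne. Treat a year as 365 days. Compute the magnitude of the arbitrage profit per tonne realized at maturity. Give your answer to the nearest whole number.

Fair futures: F* = S·e^(carry·T), with carry = (r + u) = 0.0568 + 0.0361 = 0.0929
F* = 4548 · e^(0.0929 × 72/365) = 4548 · e^0.018325 = 4548 × 1.018494 = $4632.1107
Market $4655 > fair $4632.1107: forward overpriced → cash-and-carry (buy spot, short the forward).
At maturity, profit = |F_mkt − F*| = |4655 − 4632.1107| = $23 per tonne

$23 per tonne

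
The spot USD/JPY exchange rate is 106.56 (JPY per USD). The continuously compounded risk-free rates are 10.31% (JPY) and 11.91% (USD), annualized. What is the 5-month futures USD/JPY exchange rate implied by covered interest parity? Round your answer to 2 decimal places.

F = S·e^((r_JPY − r_USD)T) = 106.56 · e^((0.1031 − 0.1191) × 5/12)
= 106.56 · e^-0.006667 = 106.56 × 0.993355
F = 105.85 JPY per USD

105.85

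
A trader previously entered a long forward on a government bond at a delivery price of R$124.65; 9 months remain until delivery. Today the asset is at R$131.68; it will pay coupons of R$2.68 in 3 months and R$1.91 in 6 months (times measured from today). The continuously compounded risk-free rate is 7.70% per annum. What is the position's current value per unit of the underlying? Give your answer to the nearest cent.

R$9.56

PV(remaining coupons) I = 2.68·e^(−0.0770·3/12) + 1.91·e^(−0.0770·6/12) = 4.4668
Current forward F = (S − I)·e^(rT) = (131.68 − 4.4668)·e^(0.0770·9/12) = 127.2132 × 1.059450 = 134.7760
Value (long) = (F − K)·e^(−rT) = (134.7760 − 124.65) × 0.943886 = 9.5578
Value = R$9.56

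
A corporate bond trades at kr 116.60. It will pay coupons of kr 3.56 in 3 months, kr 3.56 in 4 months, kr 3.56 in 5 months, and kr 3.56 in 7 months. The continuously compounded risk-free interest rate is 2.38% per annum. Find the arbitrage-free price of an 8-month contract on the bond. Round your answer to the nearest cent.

kr 104.13

PV(coupons) I = 3.56·e^(−0.0238·3/12) + 3.56·e^(−0.0238·4/12) + 3.56·e^(−0.0238·5/12) + 3.56·e^(−0.0238·7/12)
I = 3.5389 + 3.5319 + 3.5249 + 3.5109 = 14.1066
F = (S − I)·e^(rT) = (116.60 − 14.1066) · e^(0.0238·8/12)
= 102.4934 · e^0.015867 = 102.4934 × 1.015994 = kr 104.13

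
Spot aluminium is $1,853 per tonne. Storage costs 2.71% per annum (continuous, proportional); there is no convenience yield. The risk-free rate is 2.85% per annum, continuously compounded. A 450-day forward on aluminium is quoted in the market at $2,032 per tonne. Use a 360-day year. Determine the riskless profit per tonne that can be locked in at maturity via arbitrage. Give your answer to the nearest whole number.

Fair forward: F* = S·e^(carry·T), with carry = (r + u) = 0.0285 + 0.0271 = 0.0556
F* = 1853 · e^(0.0556 × 450/360) = 1853 · e^0.069500 = 1853 × 1.071972 = $1986.3641
Market $2032 > fair $1986.3641: forward overpriced → cash-and-carry (buy spot, short the forward).
At maturity, profit = |F_mkt − F*| = |2032 − 1986.3641| = $46 per tonne

$46 per tonne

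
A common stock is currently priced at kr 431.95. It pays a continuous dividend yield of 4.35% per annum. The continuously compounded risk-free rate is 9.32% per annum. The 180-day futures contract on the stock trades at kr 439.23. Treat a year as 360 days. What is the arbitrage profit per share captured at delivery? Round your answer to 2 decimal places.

Fair futures: F* = S·e^(carry·T), with carry = (r − q) = 0.0932 − 0.0435 = 0.0497
F* = 431.95 · e^(0.0497 × 180/360) = 431.95 · e^0.024850 = 431.95 × 1.025161 = kr 442.8183
Market kr 439.23 < fair kr 442.8183: forward underpriced → reverse cash-and-carry (short spot, go long the forward).
At maturity, profit = |F_mkt − F*| = |439.23 − 442.8183| = kr 3.59 per share

kr 3.59 per share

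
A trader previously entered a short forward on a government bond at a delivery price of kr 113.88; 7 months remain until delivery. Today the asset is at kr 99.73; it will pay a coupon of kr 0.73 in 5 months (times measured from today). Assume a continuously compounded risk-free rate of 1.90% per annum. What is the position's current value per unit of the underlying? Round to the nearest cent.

PV(remaining coupons) I = 0.73·e^(−0.0190·5/12) = 0.7242
Current forward F = (S − I)·e^(rT) = (99.73 − 0.7242)·e^(0.0190·7/12) = 99.0058 × 1.011145 = 100.1092
Value (long) = (F − K)·e^(−rT) = (100.1092 − 113.88) × 0.988978 = -13.6190
Short position value = −(long value) = kr 13.62

kr 13.62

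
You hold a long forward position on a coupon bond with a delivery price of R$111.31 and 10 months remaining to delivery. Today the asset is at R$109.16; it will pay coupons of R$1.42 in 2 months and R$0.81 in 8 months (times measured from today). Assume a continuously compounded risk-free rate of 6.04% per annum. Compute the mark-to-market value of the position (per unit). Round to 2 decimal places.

R$1.13

PV(remaining coupons) I = 1.42·e^(−0.0604·2/12) + 0.81·e^(−0.0604·8/12) = 2.1838
Current forward F = (S − I)·e^(rT) = (109.16 − 2.1838)·e^(0.0604·10/12) = 106.9762 × 1.051622 = 112.4985
Value (long) = (F − K)·e^(−rT) = (112.4985 − 111.31) × 0.950912 = 1.1302
Value = R$1.13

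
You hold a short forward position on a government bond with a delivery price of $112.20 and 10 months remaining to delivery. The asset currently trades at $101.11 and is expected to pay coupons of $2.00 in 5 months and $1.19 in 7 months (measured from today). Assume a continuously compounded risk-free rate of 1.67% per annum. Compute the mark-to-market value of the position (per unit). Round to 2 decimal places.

PV(remaining coupons) I = 2.00·e^(−0.0167·5/12) + 1.19·e^(−0.0167·7/12) = 3.1646
Current forward F = (S − I)·e^(rT) = (101.11 − 3.1646)·e^(0.0167·10/12) = 97.9454 × 1.014014 = 99.3180
Value (long) = (F − K)·e^(−rT) = (99.3180 − 112.20) × 0.986180 = -12.7040
Short position value = −(long value) = $12.70

$12.70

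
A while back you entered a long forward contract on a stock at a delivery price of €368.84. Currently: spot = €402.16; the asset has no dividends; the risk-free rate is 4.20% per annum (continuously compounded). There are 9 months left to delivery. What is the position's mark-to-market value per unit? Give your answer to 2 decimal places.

€44.76

Current fair forward for the remaining 9 months: F = S·e^(r·T), r = 0.0420
F = 402.16 · e^(0.0420 × 9/12) = 402.16 × 1.032001 = 415.0295
Value of long forward = (F − K)·e^(−rT) = (415.0295 − 368.84) · e^(−0.0420·9/12)
= 46.1895 × 0.968991 = 44.76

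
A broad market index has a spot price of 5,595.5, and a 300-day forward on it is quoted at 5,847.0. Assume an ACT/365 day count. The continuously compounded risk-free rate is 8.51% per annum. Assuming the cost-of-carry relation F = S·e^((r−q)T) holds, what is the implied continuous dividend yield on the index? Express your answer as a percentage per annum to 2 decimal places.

3.16%

From F = S·e^((r−q)T): (r − q) = ln(F/S)/T
ln(5847.0/5595.5) = ln(1.044947) = 0.043966
(r − q) = 0.043966 / (300/365) = 0.053492
q = r − ln(F/S)/T = 0.0851 − 0.053492 = 0.031608
q = 3.16%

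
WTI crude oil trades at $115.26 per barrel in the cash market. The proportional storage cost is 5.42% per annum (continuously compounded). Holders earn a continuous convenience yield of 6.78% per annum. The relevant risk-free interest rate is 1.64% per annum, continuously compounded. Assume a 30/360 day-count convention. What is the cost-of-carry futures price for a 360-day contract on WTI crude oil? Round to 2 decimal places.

$115.58 per barrel

Net carry = r + u − y = 0.0164 + 0.0542 − 0.0678 = 0.0028
F = S·e^((r+u−y)T) = 115.26 · e^(0.0028 × 360/360) = 115.26 · e^0.002800
= 115.26 × 1.002804 = $115.58 per barrel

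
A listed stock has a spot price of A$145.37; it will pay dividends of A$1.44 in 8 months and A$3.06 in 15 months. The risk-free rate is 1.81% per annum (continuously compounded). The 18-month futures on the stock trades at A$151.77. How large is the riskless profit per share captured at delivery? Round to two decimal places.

PV(dividends) I = 1.44·e^(−0.0181·8/12) + 3.06·e^(−0.0181·15/12) = 4.4143
Fair futures F* = (S − I)·e^(rT) = (145.37 − 4.4143)·e^0.027150 = 140.9557 × 1.027522 = 144.8351
Market A$151.77 > fair 144.8351: forward overpriced → cash-and-carry (borrow at r, buy the stock and collect the dividends, short the forward).
Profit at T = |F_mkt − F*| = |151.77 − 144.8351| = A$6.93 per share

A$6.93 per share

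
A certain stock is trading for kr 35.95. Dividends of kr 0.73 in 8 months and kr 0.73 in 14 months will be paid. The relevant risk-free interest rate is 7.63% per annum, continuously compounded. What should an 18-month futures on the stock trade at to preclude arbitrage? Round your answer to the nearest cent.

PV(dividends) I = 0.73·e^(−0.0763·8/12) + 0.73·e^(−0.0763·14/12)
I = 0.6938 + 0.6678 = 1.3616
F = (S − I)·e^(rT) = (35.95 − 1.3616) · e^(0.0763·18/12)
= 34.5884 · e^0.114450 = 34.5884 × 1.121257 = kr 38.78

kr 38.78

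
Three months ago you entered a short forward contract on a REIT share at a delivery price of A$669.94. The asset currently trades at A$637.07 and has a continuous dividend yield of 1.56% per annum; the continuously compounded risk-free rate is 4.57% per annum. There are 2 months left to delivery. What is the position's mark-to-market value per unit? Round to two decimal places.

Current fair forward for the remaining 2 months: F = S·e^((r − q)·T), (r − q) = 0.0457 − 0.0156 = 0.0301
F = 637.07 · e^(0.0301 × 2/12) = 637.07 × 1.005029 = 640.2738
Value of long forward = (F − K)·e^(−rT) = (640.2738 − 669.94) · e^(−0.0457·2/12)
= -29.6662 × 0.992412 = -29.44
Short position value = −(long value) = A$29.44

A$29.44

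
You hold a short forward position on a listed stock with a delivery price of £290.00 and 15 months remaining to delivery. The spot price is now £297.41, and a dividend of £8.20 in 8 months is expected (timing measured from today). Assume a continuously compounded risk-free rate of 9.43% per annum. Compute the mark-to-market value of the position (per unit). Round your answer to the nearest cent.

PV(remaining dividends) I = 8.20·e^(−0.0943·8/12) = 7.7004
Current forward F = (S − I)·e^(rT) = (297.41 − 7.7004)·e^(0.0943·15/12) = 289.7096 × 1.125103 = 325.9531
Value (long) = (F − K)·e^(−rT) = (325.9531 − 290.00) × 0.888807 = 31.9554
Short position value = −(long value) = -£31.96

-£31.96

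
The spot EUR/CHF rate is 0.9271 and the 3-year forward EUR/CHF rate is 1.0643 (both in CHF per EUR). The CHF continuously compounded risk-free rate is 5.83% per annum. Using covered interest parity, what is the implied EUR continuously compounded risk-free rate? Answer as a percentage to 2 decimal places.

F = S·e^((r_CHF − r_EUR)T) ⇒ r_EUR = r_CHF − ln(F/S)/T
ln(1.0643/0.9271) = 0.138011; /(3) = 0.046004
r_EUR = 0.0583 − 0.046004 = 0.012296
r_EUR = 1.23%

1.23%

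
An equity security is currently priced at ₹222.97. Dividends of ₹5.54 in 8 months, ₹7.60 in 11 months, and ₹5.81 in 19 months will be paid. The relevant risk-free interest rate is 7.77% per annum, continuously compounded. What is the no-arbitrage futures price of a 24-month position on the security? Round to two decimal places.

PV(dividends) I = 5.54·e^(−0.0777·8/12) + 7.60·e^(−0.0777·11/12) + 5.81·e^(−0.0777·19/12)
I = 5.2603 + 7.0775 + 5.1374 = 17.4752
F = (S − I)·e^(rT) = (222.97 − 17.4752) · e^(0.0777·24/12)
= 205.4948 · e^0.155400 = 205.4948 × 1.168125 = ₹240.04

₹240.04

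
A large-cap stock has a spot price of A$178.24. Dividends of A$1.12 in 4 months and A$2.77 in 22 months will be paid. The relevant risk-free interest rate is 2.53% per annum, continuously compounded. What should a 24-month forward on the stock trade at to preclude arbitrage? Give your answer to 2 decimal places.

A$183.54

PV(dividends) I = 1.12·e^(−0.0253·4/12) + 2.77·e^(−0.0253·22/12)
I = 1.1106 + 2.6445 = 3.7551
F = (S − I)·e^(rT) = (178.24 − 3.7551) · e^(0.0253·24/12)
= 174.4849 · e^0.050600 = 174.4849 × 1.051902 = A$183.54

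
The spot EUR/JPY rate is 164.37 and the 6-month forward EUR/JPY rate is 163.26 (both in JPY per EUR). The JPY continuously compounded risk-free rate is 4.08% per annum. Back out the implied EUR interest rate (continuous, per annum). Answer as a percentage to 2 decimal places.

F = S·e^((r_JPY − r_EUR)T) ⇒ r_EUR = r_JPY − ln(F/S)/T
ln(163.26/164.37) = -0.006776; /(6/12) = -0.013552
r_EUR = 0.0408 + 0.013552 = 0.054352
r_EUR = 5.44%

5.44%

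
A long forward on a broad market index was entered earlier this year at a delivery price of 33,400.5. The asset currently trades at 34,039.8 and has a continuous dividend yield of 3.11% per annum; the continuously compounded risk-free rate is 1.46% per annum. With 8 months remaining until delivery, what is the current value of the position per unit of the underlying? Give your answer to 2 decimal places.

264.33

Current fair forward for the remaining 8 months: F = S·e^((r − q)·T), (r − q) = 0.0146 − 0.0311 = -0.0165
F = 34039.8 · e^(-0.0165 × 8/12) = 34039.8 × 0.98906028 = 33667.4141
Value of long forward = (F − K)·e^(−rT) = (33667.4141 − 33400.5) · e^(−0.0146·8/12)
= 266.9141 × 0.99031388 = 264.33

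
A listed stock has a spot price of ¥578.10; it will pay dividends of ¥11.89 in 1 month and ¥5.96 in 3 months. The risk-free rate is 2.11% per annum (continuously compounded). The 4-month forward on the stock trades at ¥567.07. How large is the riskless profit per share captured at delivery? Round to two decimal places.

PV(dividends) I = 11.89·e^(−0.0211·1/12) + 5.96·e^(−0.0211·3/12) = 17.7978
Fair forward F* = (S − I)·e^(rT) = (578.10 − 17.7978)·e^0.007033 = 560.3022 × 1.007058 = 564.2568
Market ¥567.07 > fair 564.2568: forward overpriced → cash-and-carry (borrow at r, buy the stock and collect the dividends, short the forward).
Profit at T = |F_mkt − F*| = |567.07 − 564.2568| = ¥2.81 per share

¥2.81 per share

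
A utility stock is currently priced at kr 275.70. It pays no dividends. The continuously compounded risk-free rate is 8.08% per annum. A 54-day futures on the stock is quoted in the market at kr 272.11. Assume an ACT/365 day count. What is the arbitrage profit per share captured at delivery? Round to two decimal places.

Fair futures: F* = S·e^(carry·T), with carry = r = 0.0808
F* = 275.70 · e^(0.0808 × 54/365) = 275.70 · e^0.011954 = 275.70 × 1.012026 = kr 279.0156
Market kr 272.11 < fair kr 279.0156: forward underpriced → reverse cash-and-carry (short spot, go long the forward).
At maturity, profit = |F_mkt − F*| = |272.11 − 279.0156| = kr 6.91 per share

kr 6.91 per share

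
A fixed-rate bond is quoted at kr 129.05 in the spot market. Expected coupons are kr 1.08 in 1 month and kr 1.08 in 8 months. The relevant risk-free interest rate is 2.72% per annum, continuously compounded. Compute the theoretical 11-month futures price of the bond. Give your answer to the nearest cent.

PV(coupons) I = 1.08·e^(−0.0272·1/12) + 1.08·e^(−0.0272·8/12)
I = 1.0776 + 1.0606 = 2.1382
F = (S − I)·e^(rT) = (129.05 − 2.1382) · e^(0.0272·11/12)
= 126.9118 · e^0.024933 = 126.9118 × 1.025246 = kr 130.12

kr 130.12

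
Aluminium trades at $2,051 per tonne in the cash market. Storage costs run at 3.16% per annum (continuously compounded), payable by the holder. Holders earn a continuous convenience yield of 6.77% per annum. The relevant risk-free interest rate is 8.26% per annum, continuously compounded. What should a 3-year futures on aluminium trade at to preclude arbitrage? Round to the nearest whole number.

$2,358 per tonne

Net carry = r + u − y = 0.0826 + 0.0316 − 0.0677 = 0.0465
F = S·e^((r+u−y)T) = 2051 · e^(0.0465 × 3) = 2051 · e^0.139500
= 2051 × 1.149699 = $2,358 per tonne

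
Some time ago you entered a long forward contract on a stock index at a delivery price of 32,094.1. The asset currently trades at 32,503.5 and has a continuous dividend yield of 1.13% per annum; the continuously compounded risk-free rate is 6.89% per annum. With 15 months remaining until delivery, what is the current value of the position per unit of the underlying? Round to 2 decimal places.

Current fair forward for the remaining 15 months: F = S·e^((r − q)·T), (r − q) = 0.0689 − 0.0113 = 0.0576
F = 32503.5 · e^(0.0576 × 15/12) = 32503.5 × 1.07465534 = 34930.0598
Value of long forward = (F − K)·e^(−rT) = (34930.0598 − 32094.1) · e^(−0.0689·15/12)
= 2835.9598 × 0.91747954 = 2601.94

2601.94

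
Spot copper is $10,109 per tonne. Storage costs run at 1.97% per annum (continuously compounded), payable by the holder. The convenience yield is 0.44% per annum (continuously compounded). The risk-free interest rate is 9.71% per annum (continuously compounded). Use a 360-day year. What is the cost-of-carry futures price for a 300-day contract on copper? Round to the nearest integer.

Net carry = r + u − y = 0.0971 + 0.0197 − 0.0044 = 0.1124
F = S·e^((r+u−y)T) = 10109 · e^(0.1124 × 300/360) = 10109 · e^0.093667
= 10109 × 1.098194 = $11,102 per tonne

$11,102 per tonne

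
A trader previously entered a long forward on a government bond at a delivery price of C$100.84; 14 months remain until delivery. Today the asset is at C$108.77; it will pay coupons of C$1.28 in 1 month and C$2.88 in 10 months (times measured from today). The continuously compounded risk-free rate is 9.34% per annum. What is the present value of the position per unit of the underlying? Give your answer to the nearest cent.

C$14.41

PV(remaining coupons) I = 1.28·e^(−0.0934·1/12) + 2.88·e^(−0.0934·10/12) = 3.9344
Current forward F = (S − I)·e^(rT) = (108.77 − 3.9344)·e^(0.0934·14/12) = 104.8356 × 1.115125 = 116.9048
Value (long) = (F − K)·e^(−rT) = (116.9048 − 100.84) × 0.896760 = 14.4063
Value = C$14.41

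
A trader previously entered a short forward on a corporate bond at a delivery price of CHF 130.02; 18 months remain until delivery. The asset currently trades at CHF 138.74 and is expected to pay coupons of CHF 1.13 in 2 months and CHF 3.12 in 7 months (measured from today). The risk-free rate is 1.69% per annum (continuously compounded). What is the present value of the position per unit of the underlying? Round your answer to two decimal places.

-CHF 7.76

PV(remaining coupons) I = 1.13·e^(−0.0169·2/12) + 3.12·e^(−0.0169·7/12) = 4.2162
Current forward F = (S − I)·e^(rT) = (138.74 − 4.2162)·e^(0.0169·18/12) = 134.5238 × 1.025674 = 137.9776
Value (long) = (F − K)·e^(−rT) = (137.9776 − 130.02) × 0.974969 = 7.7584
Short position value = −(long value) = -CHF 7.76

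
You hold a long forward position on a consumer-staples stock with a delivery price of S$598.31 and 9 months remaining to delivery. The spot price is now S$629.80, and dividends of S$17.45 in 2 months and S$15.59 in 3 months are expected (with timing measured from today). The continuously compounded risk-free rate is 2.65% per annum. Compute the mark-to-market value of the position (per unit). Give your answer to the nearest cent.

PV(remaining dividends) I = 17.45·e^(−0.0265·2/12) + 15.59·e^(−0.0265·3/12) = 32.8602
Current forward F = (S − I)·e^(rT) = (629.80 − 32.8602)·e^(0.0265·9/12) = 596.9398 × 1.020074 = 608.9228
Value (long) = (F − K)·e^(−rT) = (608.9228 − 598.31) × 0.980321 = 10.4040
Value = S$10.40

S$10.40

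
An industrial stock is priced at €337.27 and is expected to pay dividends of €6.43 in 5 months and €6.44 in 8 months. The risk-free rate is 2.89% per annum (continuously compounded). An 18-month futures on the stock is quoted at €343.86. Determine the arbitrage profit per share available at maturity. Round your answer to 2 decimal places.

€4.88 per share

PV(dividends) I = 6.43·e^(−0.0289·5/12) + 6.44·e^(−0.0289·8/12) = 12.6701
Fair futures F* = (S − I)·e^(rT) = (337.27 − 12.6701)·e^0.043350 = 324.5999 × 1.044303 = 338.9806
Market €343.86 > fair 338.9806: forward overpriced → cash-and-carry (borrow at r, buy the stock and collect the dividends, short the forward).
Profit at T = |F_mkt − F*| = |343.86 − 338.9806| = €4.88 per share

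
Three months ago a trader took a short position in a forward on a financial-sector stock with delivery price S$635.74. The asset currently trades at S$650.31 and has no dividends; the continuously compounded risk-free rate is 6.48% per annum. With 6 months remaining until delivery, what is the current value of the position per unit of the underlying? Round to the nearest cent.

Current fair forward for the remaining 6 months: F = S·e^(r·T), r = 0.0648
F = 650.31 · e^(0.0648 × 6/12) = 650.31 × 1.032931 = 671.7254
Value of long forward = (F − K)·e^(−rT) = (671.7254 − 635.74) · e^(−0.0648·6/12)
= 35.9854 × 0.968119 = 34.84
Short position value = −(long value) = -S$34.84

-S$34.84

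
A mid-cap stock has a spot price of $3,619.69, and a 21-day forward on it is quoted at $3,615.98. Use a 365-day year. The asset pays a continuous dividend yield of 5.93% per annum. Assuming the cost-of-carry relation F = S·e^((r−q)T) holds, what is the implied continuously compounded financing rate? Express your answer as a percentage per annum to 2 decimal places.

From F = S·e^((r−q)T): (r − q) = ln(F/S)/T
ln(3615.98/3619.69) = ln(0.998975) = -0.001026
(r − q) = -0.001026 / (21/365) = -0.017833
r = ln(F/S)/T + q = -0.017833 + 0.0593 = 0.041467
r = 4.15%

4.15%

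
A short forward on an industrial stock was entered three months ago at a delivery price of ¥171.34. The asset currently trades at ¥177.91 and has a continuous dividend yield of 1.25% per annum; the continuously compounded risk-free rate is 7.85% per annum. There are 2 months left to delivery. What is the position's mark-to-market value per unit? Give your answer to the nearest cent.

Current fair forward for the remaining 2 months: F = S·e^((r − q)·T), (r − q) = 0.0785 − 0.0125 = 0.0660
F = 177.91 · e^(0.0660 × 2/12) = 177.91 × 1.011061 = 179.8779
Value of long forward = (F − K)·e^(−rT) = (179.8779 − 171.34) · e^(−0.0785·2/12)
= 8.5379 × 0.987002 = 8.43
Short position value = −(long value) = -¥8.43

-¥8.43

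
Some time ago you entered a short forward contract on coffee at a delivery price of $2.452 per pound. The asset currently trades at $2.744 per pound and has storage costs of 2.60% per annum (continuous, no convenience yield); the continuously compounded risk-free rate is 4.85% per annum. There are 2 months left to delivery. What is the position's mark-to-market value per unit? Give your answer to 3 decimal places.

-$0.324 per pound

Current fair forward for the remaining 2 months: F = S·e^((r + u)·T), (r + u) = 0.0485 + 0.0260 = 0.0745
F = 2.744 · e^(0.0745 × 2/12) = 2.744 × 1.012494 = 2.7783
Value of long forward = (F − K)·e^(−rT) = (2.7783 − 2.452) · e^(−0.0485·2/12)
= 0.3263 × 0.991949 = 0.324
Short position value = −(long value) = -$0.324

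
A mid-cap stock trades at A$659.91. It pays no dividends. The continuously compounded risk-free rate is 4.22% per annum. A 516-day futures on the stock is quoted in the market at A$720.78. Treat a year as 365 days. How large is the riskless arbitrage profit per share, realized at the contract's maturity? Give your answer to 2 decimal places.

Fair futures: F* = S·e^(carry·T), with carry = r = 0.0422
F* = 659.91 · e^(0.0422 × 516/365) = 659.91 · e^0.059658 = 659.91 × 1.061473 = A$700.4766
Market A$720.78 > fair A$700.4766: forward overpriced → cash-and-carry (buy spot, short the forward).
At maturity, profit = |F_mkt − F*| = |720.78 − 700.4766| = A$20.30 per share

A$20.30 per share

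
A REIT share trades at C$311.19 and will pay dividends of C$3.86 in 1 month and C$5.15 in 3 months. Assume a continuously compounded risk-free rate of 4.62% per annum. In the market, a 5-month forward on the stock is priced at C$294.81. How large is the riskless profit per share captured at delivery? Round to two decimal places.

C$13.32 per share

PV(dividends) I = 3.86·e^(−0.0462·1/12) + 5.15·e^(−0.0462·3/12) = 8.9360
Fair forward F* = (S − I)·e^(rT) = (311.19 − 8.9360)·e^0.019250 = 302.2540 × 1.019436 = 308.1286
Market C$294.81 < fair 308.1286: forward underpriced → reverse cash-and-carry (short the stock, invest proceeds at r, pay the dividends, go long the forward).
Profit at T = |F_mkt − F*| = |294.81 − 308.1286| = C$13.32 per share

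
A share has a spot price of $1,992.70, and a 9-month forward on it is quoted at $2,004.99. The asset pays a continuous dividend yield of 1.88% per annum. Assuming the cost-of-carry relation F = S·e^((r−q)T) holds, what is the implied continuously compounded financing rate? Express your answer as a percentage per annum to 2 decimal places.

2.70%

From F = S·e^((r−q)T): (r − q) = ln(F/S)/T
ln(2004.99/1992.70) = ln(1.006168) = 0.006149
(r − q) = 0.006149 / (9/12) = 0.008199
r = ln(F/S)/T + q = 0.008199 + 0.0188 = 0.026999
r = 2.70%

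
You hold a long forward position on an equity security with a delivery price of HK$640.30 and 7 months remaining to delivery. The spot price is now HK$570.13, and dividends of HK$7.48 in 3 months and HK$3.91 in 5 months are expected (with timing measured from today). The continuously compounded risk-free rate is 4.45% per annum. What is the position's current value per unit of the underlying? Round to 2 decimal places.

-HK$65.00

PV(remaining dividends) I = 7.48·e^(−0.0445·3/12) + 3.91·e^(−0.0445·5/12) = 11.2354
Current forward F = (S − I)·e^(rT) = (570.13 − 11.2354)·e^(0.0445·7/12) = 558.8946 × 1.026298 = 573.5924
Value (long) = (F − K)·e^(−rT) = (573.5924 − 640.30) × 0.974376 = -64.9983
Value = -HK$65.00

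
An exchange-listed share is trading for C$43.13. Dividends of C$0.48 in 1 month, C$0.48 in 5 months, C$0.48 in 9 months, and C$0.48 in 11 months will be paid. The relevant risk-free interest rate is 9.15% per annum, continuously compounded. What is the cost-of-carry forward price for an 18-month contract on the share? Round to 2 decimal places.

PV(dividends) I = 0.48·e^(−0.0915·1/12) + 0.48·e^(−0.0915·5/12) + 0.48·e^(−0.0915·9/12) + 0.48·e^(−0.0915·11/12)
I = 0.4764 + 0.4620 + 0.4482 + 0.4414 = 1.8280
F = (S − I)·e^(rT) = (43.13 − 1.8280) · e^(0.0915·18/12)
= 41.3020 · e^0.137250 = 41.3020 × 1.147115 = C$47.38

C$47.38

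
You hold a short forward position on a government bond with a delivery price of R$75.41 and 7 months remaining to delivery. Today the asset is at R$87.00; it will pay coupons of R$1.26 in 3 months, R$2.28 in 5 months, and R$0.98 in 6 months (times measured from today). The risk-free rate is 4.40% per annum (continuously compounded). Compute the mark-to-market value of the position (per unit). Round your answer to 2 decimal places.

-R$9.06

PV(remaining coupons) I = 1.26·e^(−0.0440·3/12) + 2.28·e^(−0.0440·5/12) + 0.98·e^(−0.0440·6/12) = 4.4435
Current forward F = (S − I)·e^(rT) = (87.00 − 4.4435)·e^(0.0440·7/12) = 82.5565 × 1.025999 = 84.7029
Value (long) = (F − K)·e^(−rT) = (84.7029 − 75.41) × 0.974660 = 9.0574
Short position value = −(long value) = -R$9.06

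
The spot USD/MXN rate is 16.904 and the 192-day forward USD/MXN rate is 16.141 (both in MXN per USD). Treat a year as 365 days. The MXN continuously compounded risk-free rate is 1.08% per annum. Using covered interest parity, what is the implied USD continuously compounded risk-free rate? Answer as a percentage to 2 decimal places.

9.86%

F = S·e^((r_MXN − r_USD)T) ⇒ r_USD = r_MXN − ln(F/S)/T
ln(16.141/16.904) = -0.046188; /(192/365) = -0.087805
r_USD = 0.0108 + 0.087805 = 0.098605
r_USD = 9.86%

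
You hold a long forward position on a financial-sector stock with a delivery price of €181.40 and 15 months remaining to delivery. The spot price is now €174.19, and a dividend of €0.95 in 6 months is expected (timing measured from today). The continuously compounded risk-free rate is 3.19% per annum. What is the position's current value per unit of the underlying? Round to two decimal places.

-€1.05

PV(remaining dividends) I = 0.95·e^(−0.0319·6/12) = 0.9350
Current forward F = (S − I)·e^(rT) = (174.19 − 0.9350)·e^(0.0319·15/12) = 173.2550 × 1.040681 = 180.3032
Value (long) = (F − K)·e^(−rT) = (180.3032 − 181.40) × 0.960910 = -1.0539
Value = -€1.05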